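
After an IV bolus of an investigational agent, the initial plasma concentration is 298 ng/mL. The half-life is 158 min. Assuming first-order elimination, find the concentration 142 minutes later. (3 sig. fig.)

160 ng/mL

k = ln 2 / 158 = 0.004387 min⁻¹
142 min is 0.8987 half-lives, so C = 298 × (1/2)^0.8987 = 298 × 0.5364 ≈ 160 ng/mL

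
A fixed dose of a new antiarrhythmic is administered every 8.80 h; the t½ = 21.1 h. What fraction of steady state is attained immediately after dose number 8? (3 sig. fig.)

k = ln 2 / 21.1 = 0.03285 h⁻¹
f_n = 1 − e^(−nkτ) = 1 − e^(−8 × 0.03285 × 8.80) = 1 − e^(−2.313) = 1 − 0.09900 ≈ 0.901

0.901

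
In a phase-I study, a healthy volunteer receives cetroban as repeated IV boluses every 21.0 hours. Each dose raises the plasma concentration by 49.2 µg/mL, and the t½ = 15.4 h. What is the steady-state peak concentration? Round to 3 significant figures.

k = ln 2 / 15.4 = 0.04501 h⁻¹
Fraction remaining after one interval: e^(−kτ) = e^(−0.04501 × 21.0) = 0.3886
R = 1 / (1 − 0.3886) = 1.636
Css,max = 49.2 × 1.636 ≈ 80.5 µg/mL

80.5 µg/mL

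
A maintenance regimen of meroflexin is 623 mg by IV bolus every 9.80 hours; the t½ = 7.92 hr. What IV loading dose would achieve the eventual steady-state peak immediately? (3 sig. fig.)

1080 mg

k = ln 2 / 7.92 = 0.08752 hr⁻¹
Accumulation ratio R = 1 / (1 − e^(−kτ)) = 1 / (1 − e^(−0.08752×9.80)) = 1 / (1 − 0.4241) = 1.737
Loading dose = maintenance dose × R = 623 × 1.737 ≈ 1080 mg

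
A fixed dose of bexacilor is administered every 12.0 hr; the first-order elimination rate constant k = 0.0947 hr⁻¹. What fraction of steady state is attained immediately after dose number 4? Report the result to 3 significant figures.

0.989

f_n = 1 − e^(−nkτ) = 1 − e^(−4 × 0.09470 × 12.0) = 1 − e^(−4.546) = 1 − 0.01061 ≈ 0.989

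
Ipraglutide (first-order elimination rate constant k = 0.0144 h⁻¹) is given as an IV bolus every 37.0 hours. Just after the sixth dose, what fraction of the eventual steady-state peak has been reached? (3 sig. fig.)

0.959

f_n = 1 − e^(−nkτ) = 1 − e^(−6 × 0.01440 × 37.0) = 1 − e^(−3.197) = 1 − 0.04089 ≈ 0.959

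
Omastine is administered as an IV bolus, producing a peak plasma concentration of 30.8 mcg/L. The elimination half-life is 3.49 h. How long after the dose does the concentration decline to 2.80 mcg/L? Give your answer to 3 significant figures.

12.1 hours

k = ln 2 / 3.49 = 0.1986 h⁻¹
C(t) = C₀ e^(−kt)  ⇒  t = ln(C₀/C) / k
t = ln(30.8/2.80) / 0.1986 = 2.398 / 0.1986 ≈ 12.1 hours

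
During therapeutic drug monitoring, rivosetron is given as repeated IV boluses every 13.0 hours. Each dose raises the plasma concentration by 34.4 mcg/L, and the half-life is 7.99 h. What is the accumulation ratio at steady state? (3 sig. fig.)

k = ln 2 / 7.99 = 0.08675 h⁻¹
Fraction remaining after one interval: e^(−kτ) = e^(−0.08675 × 13.0) = 0.3238
R = 1 / (1 − 0.3238) = 1 / 0.6762 ≈ 1.48

1.48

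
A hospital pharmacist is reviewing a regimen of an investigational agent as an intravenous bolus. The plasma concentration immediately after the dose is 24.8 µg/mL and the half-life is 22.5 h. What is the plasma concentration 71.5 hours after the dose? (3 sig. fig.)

k = ln 2 / 22.5 = 0.03081 h⁻¹
C(t) = C₀ e^(−kt) = 24.8 × e^(−0.03081 × 71.5) = 24.8 × e^(−2.203) = 24.8 × 0.1105 ≈ 2.74 µg/mL

2.74 µg/mL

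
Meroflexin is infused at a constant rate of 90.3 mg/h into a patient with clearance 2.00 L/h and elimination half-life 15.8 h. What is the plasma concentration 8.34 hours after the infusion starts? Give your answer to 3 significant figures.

13.8 mg/L

Css = rate / CL = 90.3 / 2.00 = 45.15 mg/L
k = ln 2 / 15.8 = 0.04387 h⁻¹
C(t) = Css (1 − e^(−kt)) = 45.15 × (1 − e^(−0.3659)) = 45.15 × 0.3064 ≈ 13.8 mg/L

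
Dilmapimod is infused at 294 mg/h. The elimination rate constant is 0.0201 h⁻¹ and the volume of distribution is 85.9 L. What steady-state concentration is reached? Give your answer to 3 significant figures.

CL = k · V = 0.0201 × 85.9 = 1.727 L/h
Css = rate / CL = 294 / 1.727 ≈ 170 mg/L

170 mg/L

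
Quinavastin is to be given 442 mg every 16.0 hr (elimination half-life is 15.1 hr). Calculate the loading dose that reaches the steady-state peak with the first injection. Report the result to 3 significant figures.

850 mg

k = ln 2 / 15.1 = 0.04590 hr⁻¹
Accumulation ratio R = 1 / (1 − e^(−kτ)) = 1 / (1 − e^(−0.04590×16.0)) = 1 / (1 − 0.4798) = 1.922
Loading dose = maintenance dose × R = 442 × 1.922 ≈ 850 mg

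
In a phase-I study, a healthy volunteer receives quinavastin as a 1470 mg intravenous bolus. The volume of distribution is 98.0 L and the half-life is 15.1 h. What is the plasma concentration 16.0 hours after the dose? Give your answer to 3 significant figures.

C₀ = dose / V = 1470 / 98.0 = 15.00 mg/L
k = ln 2 / 15.1 = 0.04590 h⁻¹
C(t) = C₀ e^(−kt) = 15.00 × e^(−0.04590 × 16.0) = 15.00 × e^(−0.7345) = 15.00 × 0.4798 ≈ 7.20 mg/L

7.20 mg/L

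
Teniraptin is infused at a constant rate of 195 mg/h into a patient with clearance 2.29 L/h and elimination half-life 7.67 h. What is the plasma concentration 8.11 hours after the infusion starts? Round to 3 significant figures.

Css = rate / CL = 195 / 2.29 = 85.15 µg/mL
k = ln 2 / 7.67 = 0.09037 h⁻¹
C(t) = Css (1 − e^(−kt)) = 85.15 × (1 − e^(−0.7329)) = 85.15 × 0.5195 ≈ 44.2 µg/mL

44.2 µg/mL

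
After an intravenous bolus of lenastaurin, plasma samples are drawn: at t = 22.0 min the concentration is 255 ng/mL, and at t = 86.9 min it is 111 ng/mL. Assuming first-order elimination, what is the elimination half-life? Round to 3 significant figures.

54.1 minutes

k = ln(C₁/C₂) / (t₂ − t₁) = ln(255/111) / (86.9 − 22.0)
  = 0.8317 / 64.90 = 0.01282 min⁻¹
t½ = ln 2 / k = ln 2 / 0.01282 ≈ 54.1 minutes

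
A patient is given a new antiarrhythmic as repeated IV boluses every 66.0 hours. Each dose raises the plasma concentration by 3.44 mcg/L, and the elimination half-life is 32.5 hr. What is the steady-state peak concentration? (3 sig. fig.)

4.55 mcg/L

k = ln 2 / 32.5 = 0.02133 hr⁻¹
Fraction remaining after one interval: e^(−kτ) = e^(−0.02133 × 66.0) = 0.2447
R = 1 / (1 − 0.2447) = 1.324
Css,max = 3.44 × 1.324 ≈ 4.55 mcg/L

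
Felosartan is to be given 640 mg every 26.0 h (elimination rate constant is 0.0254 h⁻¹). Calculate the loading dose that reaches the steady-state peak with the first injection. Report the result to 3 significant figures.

Accumulation ratio R = 1 / (1 − e^(−kτ)) = 1 / (1 − e^(−0.02540×26.0)) = 1 / (1 − 0.5166) = 2.069
Loading dose = maintenance dose × R = 640 × 2.069 ≈ 1320 mg

1320 mg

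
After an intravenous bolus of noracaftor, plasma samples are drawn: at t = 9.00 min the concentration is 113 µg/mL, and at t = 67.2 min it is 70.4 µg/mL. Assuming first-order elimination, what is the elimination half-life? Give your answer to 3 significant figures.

k = ln(C₁/C₂) / (t₂ − t₁) = ln(113/70.4) / (67.2 − 9.00)
  = 0.4732 / 58.20 = 0.008130 min⁻¹
t½ = ln 2 / k = ln 2 / 0.008130 ≈ 85.3 minutes

85.3 minutes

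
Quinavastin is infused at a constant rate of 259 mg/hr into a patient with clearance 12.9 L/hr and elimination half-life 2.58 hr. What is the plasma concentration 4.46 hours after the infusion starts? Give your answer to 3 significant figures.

14.0 mg/L

Css = rate / CL = 259 / 12.9 = 20.08 mg/L
k = ln 2 / 2.58 = 0.2687 hr⁻¹
C(t) = Css (1 − e^(−kt)) = 20.08 × (1 − e^(−1.198)) = 20.08 × 0.6983 ≈ 14.0 mg/L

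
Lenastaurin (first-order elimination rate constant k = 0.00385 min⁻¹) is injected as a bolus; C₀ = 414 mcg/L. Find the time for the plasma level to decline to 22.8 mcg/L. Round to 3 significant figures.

C(t) = C₀ e^(−kt)  ⇒  t = ln(C₀/C) / k
t = ln(414/22.8) / 0.003850 = 2.899 / 0.003850 ≈ 753 minutes

753 minutes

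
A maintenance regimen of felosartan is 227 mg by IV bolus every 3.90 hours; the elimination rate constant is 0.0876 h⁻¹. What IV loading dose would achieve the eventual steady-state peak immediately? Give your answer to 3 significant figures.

784 mg

Accumulation ratio R = 1 / (1 − e^(−kτ)) = 1 / (1 − e^(−0.08760×3.90)) = 1 / (1 − 0.7106) = 3.455
Loading dose = maintenance dose × R = 227 × 3.455 ≈ 784 mg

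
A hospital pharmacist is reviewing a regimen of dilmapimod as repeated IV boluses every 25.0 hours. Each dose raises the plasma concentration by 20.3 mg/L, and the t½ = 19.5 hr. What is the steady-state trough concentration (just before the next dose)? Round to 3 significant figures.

k = ln 2 / 19.5 = 0.03555 hr⁻¹
Fraction remaining after one interval: e^(−kτ) = e^(−0.03555 × 25.0) = 0.4112
R = 1 / (1 − 0.4112) = 1.698
Css,max = 20.3 × 1.698 = 34.48 mg/L
Css,min = Css,max × e^(−kτ) = 34.48 × 0.4112 ≈ 14.2 mg/L

14.2 mg/L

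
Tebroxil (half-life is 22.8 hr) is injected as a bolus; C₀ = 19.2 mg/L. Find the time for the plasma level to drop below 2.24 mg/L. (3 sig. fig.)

70.7 hours

k = ln 2 / 22.8 = 0.03040 hr⁻¹
C(t) = C₀ e^(−kt)  ⇒  t = ln(C₀/C) / k
t = ln(19.2/2.24) / 0.03040 = 2.148 / 0.03040 ≈ 70.7 hours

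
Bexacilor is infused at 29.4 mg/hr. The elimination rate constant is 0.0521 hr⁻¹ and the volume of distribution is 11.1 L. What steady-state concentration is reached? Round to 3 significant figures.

CL = k · V = 0.0521 × 11.1 = 0.5783 L/hr
Css = rate / CL = 29.4 / 0.5783 ≈ 50.8 µg/mL

50.8 µg/mL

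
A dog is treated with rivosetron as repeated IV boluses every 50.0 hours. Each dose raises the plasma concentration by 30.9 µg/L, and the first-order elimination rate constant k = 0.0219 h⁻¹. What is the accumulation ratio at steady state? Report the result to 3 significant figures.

1.50

Fraction remaining after one interval: e^(−kτ) = e^(−0.02190 × 50.0) = 0.3345
R = 1 / (1 − 0.3345) = 1 / 0.6655 ≈ 1.50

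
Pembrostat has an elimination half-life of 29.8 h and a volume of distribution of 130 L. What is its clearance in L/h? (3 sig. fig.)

3.02 L/h

k = ln 2 / t½ = ln 2 / 29.8 = 0.02326 h⁻¹
CL = k · V = 0.02326 × 130 ≈ 3.02 L/h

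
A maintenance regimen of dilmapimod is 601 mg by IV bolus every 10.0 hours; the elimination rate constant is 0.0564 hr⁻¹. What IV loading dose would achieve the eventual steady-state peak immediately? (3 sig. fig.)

Accumulation ratio R = 1 / (1 − e^(−kτ)) = 1 / (1 − e^(−0.05640×10.0)) = 1 / (1 − 0.5689) = 2.320
Loading dose = maintenance dose × R = 601 × 2.320 ≈ 1390 mg

1390 mg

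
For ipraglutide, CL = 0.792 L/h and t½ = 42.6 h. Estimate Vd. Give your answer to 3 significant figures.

k = ln 2 / t½ = ln 2 / 42.6 = 0.01627 h⁻¹
V = CL / k = 0.792 / 0.01627 ≈ 48.7 L

48.7 L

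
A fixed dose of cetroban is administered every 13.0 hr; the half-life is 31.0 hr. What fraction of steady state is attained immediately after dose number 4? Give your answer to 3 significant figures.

k = ln 2 / 31.0 = 0.02236 hr⁻¹
f_n = 1 − e^(−nkτ) = 1 − e^(−4 × 0.02236 × 13.0) = 1 − e^(−1.163) = 1 − 0.3126 ≈ 0.687

0.687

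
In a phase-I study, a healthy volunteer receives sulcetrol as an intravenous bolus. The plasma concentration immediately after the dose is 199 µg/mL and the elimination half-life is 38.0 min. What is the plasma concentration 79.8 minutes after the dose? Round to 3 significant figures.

46.4 µg/mL

k = ln 2 / 38.0 = 0.01824 min⁻¹
C(t) = C₀ e^(−kt) = 199 × e^(−0.01824 × 79.8) = 199 × e^(−1.456) = 199 × 0.2333 ≈ 46.4 µg/mL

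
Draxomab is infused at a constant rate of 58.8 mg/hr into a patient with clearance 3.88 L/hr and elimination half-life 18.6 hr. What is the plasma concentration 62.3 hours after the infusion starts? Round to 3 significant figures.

Css = rate / CL = 58.8 / 3.88 = 15.15 mg/L
k = ln 2 / 18.6 = 0.03727 hr⁻¹
C(t) = Css (1 − e^(−kt)) = 15.15 × (1 − e^(−2.322)) = 15.15 × 0.9019 ≈ 13.7 mg/L

13.7 mg/L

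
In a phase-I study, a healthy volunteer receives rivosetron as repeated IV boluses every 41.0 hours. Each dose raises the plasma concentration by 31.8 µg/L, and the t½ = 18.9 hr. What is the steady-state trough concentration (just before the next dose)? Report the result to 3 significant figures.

9.09 µg/L

k = ln 2 / 18.9 = 0.03667 hr⁻¹
Fraction remaining after one interval: e^(−kτ) = e^(−0.03667 × 41.0) = 0.2223
R = 1 / (1 − 0.2223) = 1.286
Css,max = 31.8 × 1.286 = 40.89 µg/L
Css,min = Css,max × e^(−kτ) = 40.89 × 0.2223 ≈ 9.09 µg/L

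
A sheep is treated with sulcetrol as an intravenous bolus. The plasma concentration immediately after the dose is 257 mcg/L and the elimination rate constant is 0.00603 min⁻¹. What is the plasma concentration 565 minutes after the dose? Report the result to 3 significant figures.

8.52 mcg/L

C(t) = C₀ e^(−kt) = 257 × e^(−0.006030 × 565) = 257 × e^(−3.407) = 257 × 0.03314 ≈ 8.52 mcg/L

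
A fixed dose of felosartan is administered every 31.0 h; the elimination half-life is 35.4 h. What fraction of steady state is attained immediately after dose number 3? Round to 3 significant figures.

k = ln 2 / 35.4 = 0.01958 h⁻¹
f_n = 1 − e^(−nkτ) = 1 − e^(−3 × 0.01958 × 31.0) = 1 − e^(−1.821) = 1 − 0.1619 ≈ 0.838

0.838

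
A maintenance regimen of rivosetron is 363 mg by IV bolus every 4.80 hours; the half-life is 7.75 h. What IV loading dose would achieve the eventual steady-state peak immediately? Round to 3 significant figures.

1040 mg

k = ln 2 / 7.75 = 0.08944 h⁻¹
Accumulation ratio R = 1 / (1 − e^(−kτ)) = 1 / (1 − e^(−0.08944×4.80)) = 1 / (1 − 0.6510) = 2.865
Loading dose = maintenance dose × R = 363 × 2.865 ≈ 1040 mg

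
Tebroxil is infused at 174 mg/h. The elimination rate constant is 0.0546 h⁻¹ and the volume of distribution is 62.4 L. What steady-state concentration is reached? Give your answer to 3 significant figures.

51.1 mg/L

CL = k · V = 0.0546 × 62.4 = 3.407 L/h
Css = rate / CL = 174 / 3.407 ≈ 51.1 mg/L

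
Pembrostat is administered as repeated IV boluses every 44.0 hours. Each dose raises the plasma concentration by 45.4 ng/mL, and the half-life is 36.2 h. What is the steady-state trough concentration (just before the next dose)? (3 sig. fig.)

34.3 ng/mL

k = ln 2 / 36.2 = 0.01915 h⁻¹
Fraction remaining after one interval: e^(−kτ) = e^(−0.01915 × 44.0) = 0.4306
R = 1 / (1 − 0.4306) = 1.756
Css,max = 45.4 × 1.756 = 79.74 ng/mL
Css,min = Css,max × e^(−kτ) = 79.74 × 0.4306 ≈ 34.3 ng/mL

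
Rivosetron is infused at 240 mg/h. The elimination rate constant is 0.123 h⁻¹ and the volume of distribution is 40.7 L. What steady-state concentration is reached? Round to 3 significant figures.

47.9 mg/L

CL = k · V = 0.123 × 40.7 = 5.006 L/h
Css = rate / CL = 240 / 5.006 ≈ 47.9 mg/L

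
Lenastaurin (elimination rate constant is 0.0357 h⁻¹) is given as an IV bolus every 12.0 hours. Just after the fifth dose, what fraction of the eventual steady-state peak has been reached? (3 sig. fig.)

0.883

f_n = 1 − e^(−nkτ) = 1 − e^(−5 × 0.03570 × 12.0) = 1 − e^(−2.142) = 1 − 0.1174 ≈ 0.883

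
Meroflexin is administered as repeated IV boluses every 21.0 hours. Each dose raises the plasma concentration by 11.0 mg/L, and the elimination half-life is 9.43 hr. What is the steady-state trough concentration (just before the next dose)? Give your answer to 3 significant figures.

2.99 mg/L

k = ln 2 / 9.43 = 0.07350 hr⁻¹
Fraction remaining after one interval: e^(−kτ) = e^(−0.07350 × 21.0) = 0.2136
R = 1 / (1 − 0.2136) = 1.272
Css,max = 11.0 × 1.272 = 13.99 mg/L
Css,min = Css,max × e^(−kτ) = 13.99 × 0.2136 ≈ 2.99 mg/L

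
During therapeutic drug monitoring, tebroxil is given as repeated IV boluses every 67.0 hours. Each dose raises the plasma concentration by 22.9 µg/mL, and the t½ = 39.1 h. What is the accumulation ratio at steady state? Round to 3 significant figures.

1.44

k = ln 2 / 39.1 = 0.01773 h⁻¹
Fraction remaining after one interval: e^(−kτ) = e^(−0.01773 × 67.0) = 0.3049
R = 1 / (1 − 0.3049) = 1 / 0.6951 ≈ 1.44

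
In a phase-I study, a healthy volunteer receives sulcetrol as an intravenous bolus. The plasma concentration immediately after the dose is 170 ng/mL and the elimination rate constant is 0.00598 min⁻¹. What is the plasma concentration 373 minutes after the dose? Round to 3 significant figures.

C(t) = C₀ e^(−kt) = 170 × e^(−0.005980 × 373) = 170 × e^(−2.231) = 170 × 0.1075 ≈ 18.3 ng/mL

18.3 ng/mL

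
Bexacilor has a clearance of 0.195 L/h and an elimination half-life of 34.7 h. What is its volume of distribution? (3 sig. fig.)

9.76 L

k = ln 2 / t½ = ln 2 / 34.7 = 0.01998 h⁻¹
V = CL / k = 0.195 / 0.01998 ≈ 9.76 L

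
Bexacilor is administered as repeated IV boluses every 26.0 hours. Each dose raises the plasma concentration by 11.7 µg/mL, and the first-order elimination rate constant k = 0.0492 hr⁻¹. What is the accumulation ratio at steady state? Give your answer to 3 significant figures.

Fraction remaining after one interval: e^(−kτ) = e^(−0.04920 × 26.0) = 0.2783
R = 1 / (1 − 0.2783) = 1 / 0.7217 ≈ 1.39

1.39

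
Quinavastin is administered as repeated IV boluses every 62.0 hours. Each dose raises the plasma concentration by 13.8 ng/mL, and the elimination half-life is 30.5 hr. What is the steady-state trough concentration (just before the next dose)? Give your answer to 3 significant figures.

k = ln 2 / 30.5 = 0.02273 hr⁻¹
Fraction remaining after one interval: e^(−kτ) = e^(−0.02273 × 62.0) = 0.2444
R = 1 / (1 − 0.2444) = 1.323
Css,max = 13.8 × 1.323 = 18.26 ng/mL
Css,min = Css,max × e^(−kτ) = 18.26 × 0.2444 ≈ 4.46 ng/mL

4.46 ng/mL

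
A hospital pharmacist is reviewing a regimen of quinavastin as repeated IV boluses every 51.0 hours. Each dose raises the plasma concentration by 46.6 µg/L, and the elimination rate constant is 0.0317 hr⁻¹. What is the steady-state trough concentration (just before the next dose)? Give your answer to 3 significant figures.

11.5 µg/L

Fraction remaining after one interval: e^(−kτ) = e^(−0.03170 × 51.0) = 0.1986
R = 1 / (1 − 0.1986) = 1.248
Css,max = 46.6 × 1.248 = 58.14 µg/L
Css,min = Css,max × e^(−kτ) = 58.14 × 0.1986 ≈ 11.5 µg/L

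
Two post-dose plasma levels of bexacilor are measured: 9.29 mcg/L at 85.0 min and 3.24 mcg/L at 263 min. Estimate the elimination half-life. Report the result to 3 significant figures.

117 minutes

k = ln(C₁/C₂) / (t₂ − t₁) = ln(9.29/3.24) / (263 − 85.0)
  = 1.053 / 178.0 = 0.005918 min⁻¹
t½ = ln 2 / k = ln 2 / 0.005918 ≈ 117 minutes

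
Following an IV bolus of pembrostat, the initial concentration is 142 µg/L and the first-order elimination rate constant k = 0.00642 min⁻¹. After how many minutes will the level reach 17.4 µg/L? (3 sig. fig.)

C(t) = C₀ e^(−kt)  ⇒  t = ln(C₀/C) / k
t = ln(142/17.4) / 0.006420 = 2.099 / 0.006420 ≈ 327 minutes

327 minutes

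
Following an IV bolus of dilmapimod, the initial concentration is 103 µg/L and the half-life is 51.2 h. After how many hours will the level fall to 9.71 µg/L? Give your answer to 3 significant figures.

174 hours

k = ln 2 / 51.2 = 0.01354 h⁻¹
C(t) = C₀ e^(−kt)  ⇒  t = ln(C₀/C) / k
t = ln(103/9.71) / 0.01354 = 2.362 / 0.01354 ≈ 174 hours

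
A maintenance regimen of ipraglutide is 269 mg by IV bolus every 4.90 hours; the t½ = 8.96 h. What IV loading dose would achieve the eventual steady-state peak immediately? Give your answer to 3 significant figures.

853 mg

k = ln 2 / 8.96 = 0.07736 h⁻¹
Accumulation ratio R = 1 / (1 − e^(−kτ)) = 1 / (1 − e^(−0.07736×4.90)) = 1 / (1 − 0.6845) = 3.170
Loading dose = maintenance dose × R = 269 × 3.170 ≈ 853 mg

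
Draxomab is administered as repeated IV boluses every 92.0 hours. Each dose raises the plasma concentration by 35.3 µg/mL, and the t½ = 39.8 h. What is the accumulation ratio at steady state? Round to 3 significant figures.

k = ln 2 / 39.8 = 0.01742 h⁻¹
Fraction remaining after one interval: e^(−kτ) = e^(−0.01742 × 92.0) = 0.2014
R = 1 / (1 − 0.2014) = 1 / 0.7986 ≈ 1.25

1.25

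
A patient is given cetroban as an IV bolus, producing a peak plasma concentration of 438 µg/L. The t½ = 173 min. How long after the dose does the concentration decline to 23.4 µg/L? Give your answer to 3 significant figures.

k = ln 2 / 173 = 0.004007 min⁻¹
C(t) = C₀ e^(−kt)  ⇒  t = ln(C₀/C) / k
t = ln(438/23.4) / 0.004007 = 2.929 / 0.004007 ≈ 731 minutes

731 minutes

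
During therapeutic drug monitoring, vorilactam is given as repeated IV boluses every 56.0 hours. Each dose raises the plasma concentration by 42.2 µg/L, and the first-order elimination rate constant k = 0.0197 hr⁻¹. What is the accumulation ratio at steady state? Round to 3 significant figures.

1.50

Fraction remaining after one interval: e^(−kτ) = e^(−0.01970 × 56.0) = 0.3318
R = 1 / (1 − 0.3318) = 1 / 0.6682 ≈ 1.50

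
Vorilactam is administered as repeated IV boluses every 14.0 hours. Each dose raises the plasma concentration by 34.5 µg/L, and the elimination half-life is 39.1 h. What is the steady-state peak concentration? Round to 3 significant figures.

k = ln 2 / 39.1 = 0.01773 h⁻¹
Fraction remaining after one interval: e^(−kτ) = e^(−0.01773 × 14.0) = 0.7802
R = 1 / (1 − 0.7802) = 4.550
Css,max = 34.5 × 4.550 ≈ 157 µg/L

157 µg/L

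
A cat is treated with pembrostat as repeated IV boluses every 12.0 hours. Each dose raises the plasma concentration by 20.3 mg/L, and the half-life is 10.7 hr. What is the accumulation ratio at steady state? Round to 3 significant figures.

1.85

k = ln 2 / 10.7 = 0.06478 hr⁻¹
Fraction remaining after one interval: e^(−kτ) = e^(−0.06478 × 12.0) = 0.4596
R = 1 / (1 − 0.4596) = 1 / 0.5404 ≈ 1.85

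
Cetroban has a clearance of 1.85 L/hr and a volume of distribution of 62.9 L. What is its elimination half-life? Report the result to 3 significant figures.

k = CL / V = 1.85 / 62.9 = 0.02941 hr⁻¹
t½ = ln 2 / k = ln 2 / 0.02941 ≈ 23.6 hours

23.6 hours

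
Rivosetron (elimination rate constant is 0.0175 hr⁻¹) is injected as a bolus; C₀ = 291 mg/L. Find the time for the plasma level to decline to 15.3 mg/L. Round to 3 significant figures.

C(t) = C₀ e^(−kt)  ⇒  t = ln(C₀/C) / k
t = ln(291/15.3) / 0.01750 = 2.945 / 0.01750 ≈ 168 hours

168 hours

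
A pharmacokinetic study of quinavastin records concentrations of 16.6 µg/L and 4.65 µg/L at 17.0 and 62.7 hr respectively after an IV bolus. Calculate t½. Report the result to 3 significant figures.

24.9 hours

k = ln(C₁/C₂) / (t₂ − t₁) = ln(16.6/4.65) / (62.7 − 17.0)
  = 1.273 / 45.70 = 0.02785 hr⁻¹
t½ = ln 2 / k = ln 2 / 0.02785 ≈ 24.9 hours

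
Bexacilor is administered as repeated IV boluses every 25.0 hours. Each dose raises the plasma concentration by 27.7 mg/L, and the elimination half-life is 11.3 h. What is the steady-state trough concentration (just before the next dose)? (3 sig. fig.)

7.62 mg/L

k = ln 2 / 11.3 = 0.06134 h⁻¹
Fraction remaining after one interval: e^(−kτ) = e^(−0.06134 × 25.0) = 0.2158
R = 1 / (1 − 0.2158) = 1.275
Css,max = 27.7 × 1.275 = 35.32 mg/L
Css,min = Css,max × e^(−kτ) = 35.32 × 0.2158 ≈ 7.62 mg/L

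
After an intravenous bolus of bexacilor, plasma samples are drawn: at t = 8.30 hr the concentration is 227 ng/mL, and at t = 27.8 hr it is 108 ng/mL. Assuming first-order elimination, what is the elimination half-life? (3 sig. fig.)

18.2 hours

k = ln(C₁/C₂) / (t₂ − t₁) = ln(227/108) / (27.8 − 8.30)
  = 0.7428 / 19.50 = 0.03809 hr⁻¹
t½ = ln 2 / k = ln 2 / 0.03809 ≈ 18.2 hours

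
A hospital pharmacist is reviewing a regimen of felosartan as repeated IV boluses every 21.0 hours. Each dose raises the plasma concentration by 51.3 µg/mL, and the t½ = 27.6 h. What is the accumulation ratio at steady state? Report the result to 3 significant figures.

k = ln 2 / 27.6 = 0.02511 h⁻¹
Fraction remaining after one interval: e^(−kτ) = e^(−0.02511 × 21.0) = 0.5901
R = 1 / (1 − 0.5901) = 1 / 0.4099 ≈ 2.44

2.44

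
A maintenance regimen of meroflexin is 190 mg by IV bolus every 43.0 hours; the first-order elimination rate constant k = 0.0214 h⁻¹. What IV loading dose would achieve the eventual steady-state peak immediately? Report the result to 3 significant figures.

316 mg

Accumulation ratio R = 1 / (1 − e^(−kτ)) = 1 / (1 − e^(−0.02140×43.0)) = 1 / (1 − 0.3984) = 1.662
Loading dose = maintenance dose × R = 190 × 1.662 ≈ 316 mg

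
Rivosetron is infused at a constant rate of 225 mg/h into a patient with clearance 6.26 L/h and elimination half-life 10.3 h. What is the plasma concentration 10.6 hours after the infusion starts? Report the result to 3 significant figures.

18.3 µg/mL

Css = rate / CL = 225 / 6.26 = 35.94 µg/mL
k = ln 2 / 10.3 = 0.06730 h⁻¹
C(t) = Css (1 − e^(−kt)) = 35.94 × (1 − e^(−0.7133)) = 35.94 × 0.5100 ≈ 18.3 µg/mL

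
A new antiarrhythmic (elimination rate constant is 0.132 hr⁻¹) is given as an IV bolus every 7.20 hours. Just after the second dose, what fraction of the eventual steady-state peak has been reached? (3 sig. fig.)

f_n = 1 − e^(−nkτ) = 1 − e^(−2 × 0.1320 × 7.20) = 1 − e^(−1.901) = 1 − 0.1494 ≈ 0.851

0.851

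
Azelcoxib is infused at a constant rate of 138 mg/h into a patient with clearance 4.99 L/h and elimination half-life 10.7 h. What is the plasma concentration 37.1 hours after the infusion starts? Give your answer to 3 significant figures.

Css = rate / CL = 138 / 4.99 = 27.66 mg/L
k = ln 2 / 10.7 = 0.06478 h⁻¹
C(t) = Css (1 − e^(−kt)) = 27.66 × (1 − e^(−2.403)) = 27.66 × 0.9096 ≈ 25.2 mg/L

25.2 mg/L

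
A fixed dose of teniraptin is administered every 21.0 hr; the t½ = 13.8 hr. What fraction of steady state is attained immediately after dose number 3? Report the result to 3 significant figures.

k = ln 2 / 13.8 = 0.05023 hr⁻¹
f_n = 1 − e^(−nkτ) = 1 − e^(−3 × 0.05023 × 21.0) = 1 − e^(−3.164) = 1 − 0.04224 ≈ 0.958

0.958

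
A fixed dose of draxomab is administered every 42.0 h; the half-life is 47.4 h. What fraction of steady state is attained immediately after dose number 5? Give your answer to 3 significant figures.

0.954

k = ln 2 / 47.4 = 0.01462 h⁻¹
f_n = 1 − e^(−nkτ) = 1 − e^(−5 × 0.01462 × 42.0) = 1 − e^(−3.071) = 1 − 0.04638 ≈ 0.954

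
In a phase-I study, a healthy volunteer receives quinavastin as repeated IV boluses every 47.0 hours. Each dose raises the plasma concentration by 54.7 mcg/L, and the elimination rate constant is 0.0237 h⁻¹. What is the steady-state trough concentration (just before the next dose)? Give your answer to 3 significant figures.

Fraction remaining after one interval: e^(−kτ) = e^(−0.02370 × 47.0) = 0.3283
R = 1 / (1 − 0.3283) = 1.489
Css,max = 54.7 × 1.489 = 81.43 mcg/L
Css,min = Css,max × e^(−kτ) = 81.43 × 0.3283 ≈ 26.7 mcg/L

26.7 mcg/L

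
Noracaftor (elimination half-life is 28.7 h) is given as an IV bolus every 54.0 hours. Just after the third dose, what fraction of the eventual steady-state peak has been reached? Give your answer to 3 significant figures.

k = ln 2 / 28.7 = 0.02415 h⁻¹
f_n = 1 − e^(−nkτ) = 1 − e^(−3 × 0.02415 × 54.0) = 1 − e^(−3.913) = 1 − 0.01999 ≈ 0.980

0.980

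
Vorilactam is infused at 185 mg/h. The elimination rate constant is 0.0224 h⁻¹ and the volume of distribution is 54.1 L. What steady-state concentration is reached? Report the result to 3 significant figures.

CL = k · V = 0.0224 × 54.1 = 1.212 L/h
Css = rate / CL = 185 / 1.212 ≈ 153 mg/L

153 mg/L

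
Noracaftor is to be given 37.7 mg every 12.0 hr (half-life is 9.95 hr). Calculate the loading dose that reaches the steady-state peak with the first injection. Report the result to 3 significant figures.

66.5 mg

k = ln 2 / 9.95 = 0.06966 hr⁻¹
Accumulation ratio R = 1 / (1 − e^(−kτ)) = 1 / (1 − e^(−0.06966×12.0)) = 1 / (1 − 0.4335) = 1.765
Loading dose = maintenance dose × R = 37.7 × 1.765 ≈ 66.5 mg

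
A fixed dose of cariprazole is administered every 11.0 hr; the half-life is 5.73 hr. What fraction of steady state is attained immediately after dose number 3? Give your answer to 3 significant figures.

0.982

k = ln 2 / 5.73 = 0.1210 hr⁻¹
f_n = 1 − e^(−nkτ) = 1 − e^(−3 × 0.1210 × 11.0) = 1 − e^(−3.992) = 1 − 0.01846 ≈ 0.982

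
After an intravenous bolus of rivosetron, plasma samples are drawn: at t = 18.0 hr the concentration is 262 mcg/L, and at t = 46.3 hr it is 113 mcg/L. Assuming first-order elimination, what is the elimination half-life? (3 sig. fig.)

23.3 hours

k = ln(C₁/C₂) / (t₂ − t₁) = ln(262/113) / (46.3 − 18.0)
  = 0.8410 / 28.30 = 0.02972 hr⁻¹
t½ = ln 2 / k = ln 2 / 0.02972 ≈ 23.3 hours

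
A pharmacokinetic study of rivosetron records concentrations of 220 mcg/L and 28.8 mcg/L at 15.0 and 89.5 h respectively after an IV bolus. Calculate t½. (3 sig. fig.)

k = ln(C₁/C₂) / (t₂ − t₁) = ln(220/28.8) / (89.5 − 15.0)
  = 2.033 / 74.50 = 0.02729 h⁻¹
t½ = ln 2 / k = ln 2 / 0.02729 ≈ 25.4 hours

25.4 hours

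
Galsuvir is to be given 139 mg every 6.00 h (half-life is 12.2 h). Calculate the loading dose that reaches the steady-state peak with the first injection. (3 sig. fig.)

k = ln 2 / 12.2 = 0.05682 h⁻¹
Accumulation ratio R = 1 / (1 − e^(−kτ)) = 1 / (1 − e^(−0.05682×6.00)) = 1 / (1 − 0.7111) = 3.462
Loading dose = maintenance dose × R = 139 × 3.462 ≈ 481 mg

481 mg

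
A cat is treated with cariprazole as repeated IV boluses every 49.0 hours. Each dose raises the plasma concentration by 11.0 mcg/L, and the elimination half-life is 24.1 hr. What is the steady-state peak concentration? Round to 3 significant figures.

k = ln 2 / 24.1 = 0.02876 hr⁻¹
Fraction remaining after one interval: e^(−kτ) = e^(−0.02876 × 49.0) = 0.2443
R = 1 / (1 − 0.2443) = 1.323
Css,max = 11.0 × 1.323 ≈ 14.6 mcg/L

14.6 mcg/L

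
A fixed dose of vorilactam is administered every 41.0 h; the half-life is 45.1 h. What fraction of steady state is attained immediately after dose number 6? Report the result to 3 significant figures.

k = ln 2 / 45.1 = 0.01537 h⁻¹
f_n = 1 − e^(−nkτ) = 1 − e^(−6 × 0.01537 × 41.0) = 1 − e^(−3.781) = 1 − 0.02280 ≈ 0.977

0.977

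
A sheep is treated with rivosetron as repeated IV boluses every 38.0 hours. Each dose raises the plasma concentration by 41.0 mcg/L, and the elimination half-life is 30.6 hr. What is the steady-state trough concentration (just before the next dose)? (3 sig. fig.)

30.0 mcg/L

k = ln 2 / 30.6 = 0.02265 hr⁻¹
Fraction remaining after one interval: e^(−kτ) = e^(−0.02265 × 38.0) = 0.4228
R = 1 / (1 − 0.4228) = 1.733
Css,max = 41.0 × 1.733 = 71.04 mcg/L
Css,min = Css,max × e^(−kτ) = 71.04 × 0.4228 ≈ 30.0 mcg/L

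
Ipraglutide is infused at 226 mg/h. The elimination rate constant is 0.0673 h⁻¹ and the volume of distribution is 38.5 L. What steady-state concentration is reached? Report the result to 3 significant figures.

87.2 µg/mL

CL = k · V = 0.0673 × 38.5 = 2.591 L/h
Css = rate / CL = 226 / 2.591 ≈ 87.2 µg/mL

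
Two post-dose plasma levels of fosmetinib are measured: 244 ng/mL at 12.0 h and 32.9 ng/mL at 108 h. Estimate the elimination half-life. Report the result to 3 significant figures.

33.2 hours

k = ln(C₁/C₂) / (t₂ − t₁) = ln(244/32.9) / (108 − 12.0)
  = 2.004 / 96.00 = 0.02087 h⁻¹
t½ = ln 2 / k = ln 2 / 0.02087 ≈ 33.2 hours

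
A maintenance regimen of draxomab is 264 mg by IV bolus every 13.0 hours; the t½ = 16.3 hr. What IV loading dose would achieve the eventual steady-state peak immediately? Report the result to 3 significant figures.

622 mg

k = ln 2 / 16.3 = 0.04252 hr⁻¹
Accumulation ratio R = 1 / (1 − e^(−kτ)) = 1 / (1 − e^(−0.04252×13.0)) = 1 / (1 − 0.5753) = 2.355
Loading dose = maintenance dose × R = 264 × 2.355 ≈ 622 mg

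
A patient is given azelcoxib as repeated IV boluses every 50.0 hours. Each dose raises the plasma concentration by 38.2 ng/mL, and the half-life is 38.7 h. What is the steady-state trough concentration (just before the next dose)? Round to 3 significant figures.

k = ln 2 / 38.7 = 0.01791 h⁻¹
Fraction remaining after one interval: e^(−kτ) = e^(−0.01791 × 50.0) = 0.4084
R = 1 / (1 − 0.4084) = 1.690
Css,max = 38.2 × 1.690 = 64.57 ng/mL
Css,min = Css,max × e^(−kτ) = 64.57 × 0.4084 ≈ 26.4 ng/mL

26.4 ng/mL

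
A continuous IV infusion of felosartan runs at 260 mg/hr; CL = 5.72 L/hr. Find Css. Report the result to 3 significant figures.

45.5 µg/mL

Css = infusion rate / CL = 260 / 5.72 ≈ 45.5 µg/mL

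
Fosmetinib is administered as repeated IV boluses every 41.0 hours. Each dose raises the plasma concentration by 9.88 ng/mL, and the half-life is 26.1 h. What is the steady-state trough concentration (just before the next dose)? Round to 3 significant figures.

5.01 ng/mL

k = ln 2 / 26.1 = 0.02656 h⁻¹
Fraction remaining after one interval: e^(−kτ) = e^(−0.02656 × 41.0) = 0.3366
R = 1 / (1 − 0.3366) = 1.507
Css,max = 9.88 × 1.507 = 14.89 ng/mL
Css,min = Css,max × e^(−kτ) = 14.89 × 0.3366 ≈ 5.01 ng/mL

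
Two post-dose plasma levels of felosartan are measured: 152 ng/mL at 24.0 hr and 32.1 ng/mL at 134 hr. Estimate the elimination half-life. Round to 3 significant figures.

k = ln(C₁/C₂) / (t₂ − t₁) = ln(152/32.1) / (134 − 24.0)
  = 1.555 / 110.0 = 0.01414 hr⁻¹
t½ = ln 2 / k = ln 2 / 0.01414 ≈ 49.0 hours

49.0 hours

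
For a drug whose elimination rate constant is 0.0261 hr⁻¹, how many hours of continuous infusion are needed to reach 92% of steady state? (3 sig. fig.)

96.8 hours

f = 1 − e^(−kt)  ⇒  t = −ln(1 − f) / k
t = −ln(1 − 0.92) / 0.02610 = 2.526 / 0.02610 ≈ 96.8 hours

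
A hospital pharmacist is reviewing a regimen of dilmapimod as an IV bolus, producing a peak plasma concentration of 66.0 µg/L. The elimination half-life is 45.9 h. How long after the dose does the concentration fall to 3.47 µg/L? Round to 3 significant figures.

195 hours

k = ln 2 / 45.9 = 0.01510 h⁻¹
C(t) = C₀ e^(−kt)  ⇒  t = ln(C₀/C) / k
t = ln(66.0/3.47) / 0.01510 = 2.946 / 0.01510 ≈ 195 hours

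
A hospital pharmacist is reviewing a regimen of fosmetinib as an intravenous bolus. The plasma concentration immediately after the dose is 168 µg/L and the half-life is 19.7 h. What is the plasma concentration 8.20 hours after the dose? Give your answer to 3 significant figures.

k = ln 2 / 19.7 = 0.03519 h⁻¹
8.20 h is 0.4162 half-lives, so C = 168 × (1/2)^0.4162 = 168 × 0.7494 ≈ 126 µg/L

126 µg/L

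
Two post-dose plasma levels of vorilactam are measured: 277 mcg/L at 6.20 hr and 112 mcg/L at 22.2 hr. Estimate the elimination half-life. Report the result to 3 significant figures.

k = ln(C₁/C₂) / (t₂ − t₁) = ln(277/112) / (22.2 − 6.20)
  = 0.9055 / 16.00 = 0.05659 hr⁻¹
t½ = ln 2 / k = ln 2 / 0.05659 ≈ 12.2 hours

12.2 hours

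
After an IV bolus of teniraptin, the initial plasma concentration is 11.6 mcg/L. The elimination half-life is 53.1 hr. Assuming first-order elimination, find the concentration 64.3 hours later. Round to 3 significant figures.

5.01 mcg/L

k = ln 2 / 53.1 = 0.01305 hr⁻¹
C(t) = C₀ e^(−kt) = 11.6 × e^(−0.01305 × 64.3) = 11.6 × e^(−0.8393) = 11.6 × 0.4320 ≈ 5.01 mcg/L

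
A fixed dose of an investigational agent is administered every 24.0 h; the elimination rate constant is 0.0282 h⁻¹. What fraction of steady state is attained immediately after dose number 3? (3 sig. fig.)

0.869

f_n = 1 − e^(−nkτ) = 1 − e^(−3 × 0.02820 × 24.0) = 1 − e^(−2.030) = 1 − 0.1313 ≈ 0.869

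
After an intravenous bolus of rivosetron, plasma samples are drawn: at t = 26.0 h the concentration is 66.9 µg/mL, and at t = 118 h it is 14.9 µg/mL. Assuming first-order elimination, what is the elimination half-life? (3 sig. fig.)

42.5 hours

k = ln(C₁/C₂) / (t₂ − t₁) = ln(66.9/14.9) / (118 − 26.0)
  = 1.502 / 92.00 = 0.01632 h⁻¹
t½ = ln 2 / k = ln 2 / 0.01632 ≈ 42.5 hours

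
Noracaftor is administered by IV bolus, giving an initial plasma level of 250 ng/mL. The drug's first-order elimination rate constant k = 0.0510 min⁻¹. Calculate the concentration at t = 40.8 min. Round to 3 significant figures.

31.2 ng/mL

C(t) = C₀ e^(−kt) = 250 × e^(−0.05100 × 40.8) = 250 × e^(−2.081) = 250 × 0.1248 ≈ 31.2 ng/mL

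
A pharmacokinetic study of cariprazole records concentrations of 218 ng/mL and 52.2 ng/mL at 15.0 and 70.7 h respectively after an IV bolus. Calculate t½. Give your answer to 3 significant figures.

27.0 hours

k = ln(C₁/C₂) / (t₂ − t₁) = ln(218/52.2) / (70.7 − 15.0)
  = 1.429 / 55.70 = 0.02566 h⁻¹
t½ = ln 2 / k = ln 2 / 0.02566 ≈ 27.0 hours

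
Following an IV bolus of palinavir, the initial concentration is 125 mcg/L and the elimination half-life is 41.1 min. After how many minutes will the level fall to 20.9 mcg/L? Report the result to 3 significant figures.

106 minutes

k = ln 2 / 41.1 = 0.01686 min⁻¹
C(t) = C₀ e^(−kt)  ⇒  t = ln(C₀/C) / k
t = ln(125/20.9) / 0.01686 = 1.789 / 0.01686 ≈ 106 minutes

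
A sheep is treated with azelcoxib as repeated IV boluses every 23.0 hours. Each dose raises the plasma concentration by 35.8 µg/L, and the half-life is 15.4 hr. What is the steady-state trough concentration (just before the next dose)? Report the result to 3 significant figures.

19.7 µg/L

k = ln 2 / 15.4 = 0.04501 hr⁻¹
Fraction remaining after one interval: e^(−kτ) = e^(−0.04501 × 23.0) = 0.3551
R = 1 / (1 − 0.3551) = 1.551
Css,max = 35.8 × 1.551 = 55.52 µg/L
Css,min = Css,max × e^(−kτ) = 55.52 × 0.3551 ≈ 19.7 µg/L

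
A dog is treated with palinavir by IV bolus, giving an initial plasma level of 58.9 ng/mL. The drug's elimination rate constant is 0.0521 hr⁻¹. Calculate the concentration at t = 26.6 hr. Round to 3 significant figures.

C(t) = C₀ e^(−kt) = 58.9 × e^(−0.05210 × 26.6) = 58.9 × e^(−1.386) = 58.9 × 0.2501 ≈ 14.7 ng/mL

14.7 ng/mL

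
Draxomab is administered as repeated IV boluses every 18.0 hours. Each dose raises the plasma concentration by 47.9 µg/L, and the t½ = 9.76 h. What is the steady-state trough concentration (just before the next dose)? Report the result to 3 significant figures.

18.5 µg/L

k = ln 2 / 9.76 = 0.07102 h⁻¹
Fraction remaining after one interval: e^(−kτ) = e^(−0.07102 × 18.0) = 0.2785
R = 1 / (1 − 0.2785) = 1.386
Css,max = 47.9 × 1.386 = 66.39 µg/L
Css,min = Css,max × e^(−kτ) = 66.39 × 0.2785 ≈ 18.5 µg/L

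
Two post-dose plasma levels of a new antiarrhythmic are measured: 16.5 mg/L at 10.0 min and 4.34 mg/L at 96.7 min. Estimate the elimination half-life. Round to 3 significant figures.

45.0 minutes

k = ln(C₁/C₂) / (t₂ − t₁) = ln(16.5/4.34) / (96.7 − 10.0)
  = 1.335 / 86.70 = 0.01540 min⁻¹
t½ = ln 2 / k = ln 2 / 0.01540 ≈ 45.0 minutes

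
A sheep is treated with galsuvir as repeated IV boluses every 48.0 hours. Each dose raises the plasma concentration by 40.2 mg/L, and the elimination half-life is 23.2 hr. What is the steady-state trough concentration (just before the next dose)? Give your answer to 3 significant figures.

12.6 mg/L

k = ln 2 / 23.2 = 0.02988 hr⁻¹
Fraction remaining after one interval: e^(−kτ) = e^(−0.02988 × 48.0) = 0.2383
R = 1 / (1 − 0.2383) = 1.313
Css,max = 40.2 × 1.313 = 52.78 mg/L
Css,min = Css,max × e^(−kτ) = 52.78 × 0.2383 ≈ 12.6 mg/L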